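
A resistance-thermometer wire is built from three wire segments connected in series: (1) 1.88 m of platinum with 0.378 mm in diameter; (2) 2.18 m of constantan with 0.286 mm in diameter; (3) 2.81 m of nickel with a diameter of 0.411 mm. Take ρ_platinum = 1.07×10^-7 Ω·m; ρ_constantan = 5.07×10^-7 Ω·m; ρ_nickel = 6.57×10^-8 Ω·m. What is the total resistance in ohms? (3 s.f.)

Seg 1: A = π(d/2)² = π(1.8900e-04 m)² = 1.122e-07 m²
R_1 = (1.07×10^-7)(1.88)/(1.122e-07) = 1.793 Ω
Seg 2: A = π(d/2)² = π(1.4300e-04 m)² = 6.424e-08 m²
R_2 = (5.07×10^-7)(2.18)/(6.424e-08) = 17.2 Ω
Seg 3: A = π(d/2)² = π(2.0550e-04 m)² = 1.327e-07 m²
R_3 = (6.57×10^-8)(2.81)/(1.327e-07) = 1.392 Ω
R_total = R_1 + R_2 + R_3 = 20.4 Ω

20.4 Ω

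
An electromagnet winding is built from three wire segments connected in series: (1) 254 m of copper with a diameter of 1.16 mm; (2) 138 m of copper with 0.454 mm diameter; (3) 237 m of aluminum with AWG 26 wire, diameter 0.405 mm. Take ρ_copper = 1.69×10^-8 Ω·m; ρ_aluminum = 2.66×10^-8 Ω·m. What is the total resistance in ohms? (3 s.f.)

67.4 Ω

Seg 1: A = π(d/2)² = π(5.8000e-04 m)² = 1.057e-06 m²
R_1 = (1.69×10^-8)(254)/(1.057e-06) = 4.062 Ω
Seg 2: A = π(d/2)² = π(2.2700e-04 m)² = 1.619e-07 m²
R_2 = (1.69×10^-8)(138)/(1.619e-07) = 14.41 Ω
Seg 3: A = π(0.405/2 mm)² = π(2.0250e-04 m)² = 1.288e-07 m²
R_3 = (2.66×10^-8)(237)/(1.288e-07) = 48.94 Ω
R_total = R_1 + R_2 + R_3 = 67.4 Ω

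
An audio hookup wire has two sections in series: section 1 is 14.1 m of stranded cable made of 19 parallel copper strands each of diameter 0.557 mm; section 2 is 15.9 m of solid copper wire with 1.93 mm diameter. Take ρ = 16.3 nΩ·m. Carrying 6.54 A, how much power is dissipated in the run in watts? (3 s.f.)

5.91 W

ρ = 16.3 nΩ·m = 1.63×10^-8 Ω·m
Section 1: A_strand = π(2.7850e-04)² = 2.437e-07 m²; R₁ = ρL/(N·A_s) = (1.63×10^-8)(14.1)/(19×2.437e-07) = 0.04964 Ω
Section 2: A = π(d/2)² = π(9.6500e-04 m)² = 2.926e-06 m²
R₂ = (1.63×10^-8)(15.9)/(2.926e-06) = 0.08859 Ω
R = R₁ + R₂ = 0.1382 Ω
P = I²R = (6.54)² × 0.1382 = 5.91 W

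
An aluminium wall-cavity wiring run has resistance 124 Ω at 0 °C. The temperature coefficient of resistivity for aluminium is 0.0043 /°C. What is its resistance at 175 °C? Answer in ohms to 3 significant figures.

217 Ω

ΔT = 175 − 0 = 175 °C
R = R₀(1 + αΔT) = 124 × (1 + 0.0043×175) = 124 × 1.752 = 217 Ω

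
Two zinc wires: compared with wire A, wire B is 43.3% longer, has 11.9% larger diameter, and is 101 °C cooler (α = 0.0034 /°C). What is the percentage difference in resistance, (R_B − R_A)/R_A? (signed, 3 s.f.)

-24.9%

R ∝ ρL/d² with ρ ∝ (1+αΔT), so R_B/R_A = (1 + 43.3/100) × (1 + 11.9/100)⁻² × (1 − 0.0034×101)
= 1.433 × 0.7986 × 0.6566 = 0.7514
(R_B − R_A)/R_A = 0.7514 − 1 = -24.9%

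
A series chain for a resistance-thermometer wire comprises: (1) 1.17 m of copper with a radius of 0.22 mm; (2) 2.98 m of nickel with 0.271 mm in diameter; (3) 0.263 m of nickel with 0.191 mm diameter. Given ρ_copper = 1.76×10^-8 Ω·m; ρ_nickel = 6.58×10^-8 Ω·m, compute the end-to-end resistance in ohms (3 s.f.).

4.14 Ω

Seg 1: A = πr² = π(2.2000e-04 m)² = 1.521e-07 m²
R_1 = (1.76×10^-8)(1.17)/(1.521e-07) = 0.1354 Ω
Seg 2: A = π(d/2)² = π(1.3550e-04 m)² = 5.768e-08 m²
R_2 = (6.58×10^-8)(2.98)/(5.768e-08) = 3.399 Ω
Seg 3: A = π(d/2)² = π(9.5500e-05 m)² = 2.865e-08 m²
R_3 = (6.58×10^-8)(0.263)/(2.865e-08) = 0.604 Ω
R_total = R_1 + R_2 + R_3 = 4.14 Ω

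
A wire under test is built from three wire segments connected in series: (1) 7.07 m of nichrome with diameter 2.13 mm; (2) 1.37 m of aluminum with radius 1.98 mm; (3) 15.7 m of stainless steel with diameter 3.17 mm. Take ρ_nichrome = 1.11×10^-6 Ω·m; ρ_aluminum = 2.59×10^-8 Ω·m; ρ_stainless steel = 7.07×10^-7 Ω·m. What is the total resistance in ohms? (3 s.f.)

3.61 Ω

Seg 1: A = π(d/2)² = π(1.0650e-03 m)² = 3.563e-06 m²
R_1 = (1.11×10^-6)(7.07)/(3.563e-06) = 2.202 Ω
Seg 2: A = πr² = π(1.9800e-03 m)² = 1.232e-05 m²
R_2 = (2.59×10^-8)(1.37)/(1.232e-05) = 0.002881 Ω
Seg 3: A = π(d/2)² = π(1.5850e-03 m)² = 7.892e-06 m²
R_3 = (7.07×10^-7)(15.7)/(7.892e-06) = 1.406 Ω
R_total = R_1 + R_2 + R_3 = 3.61 Ω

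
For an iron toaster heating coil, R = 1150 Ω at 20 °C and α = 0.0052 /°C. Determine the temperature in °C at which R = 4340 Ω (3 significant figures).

R = R₀(1 + α(T − T₀)) ⇒ T = T₀ + (R/R₀ − 1)/α
T = 20 + (4340/1150 − 1)/0.0052 = 20 + (2.774)/0.0052 = 553 °C

553 °C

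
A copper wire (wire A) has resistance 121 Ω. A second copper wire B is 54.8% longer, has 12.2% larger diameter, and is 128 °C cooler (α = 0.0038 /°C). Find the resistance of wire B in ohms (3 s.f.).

R ∝ ρL/d² with ρ ∝ (1+αΔT), so R_B/R_A = (1 + 54.8/100) × (1 + 12.2/100)⁻² × (1 − 0.0038×128)
= 1.548 × 0.7944 × 0.5136 = 0.6315
R_B = 0.6315 × 121 = 76.4 Ω

76.4 Ω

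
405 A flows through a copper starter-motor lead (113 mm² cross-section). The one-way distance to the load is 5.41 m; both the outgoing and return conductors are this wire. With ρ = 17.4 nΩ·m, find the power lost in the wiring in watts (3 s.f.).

273 W

ρ = 17.4 nΩ·m = 1.74×10^-8 Ω·m
A = 113 mm² = 1.130e-04 m²
Total conductor length (both ways) L = 2 × 5.41 = 10.82 m
R = ρL/A = (1.74×10^-8)(10.82)/(1.130e-04) = 0.001666 Ω
P = I²R = (405)² × 0.001666 = 273 W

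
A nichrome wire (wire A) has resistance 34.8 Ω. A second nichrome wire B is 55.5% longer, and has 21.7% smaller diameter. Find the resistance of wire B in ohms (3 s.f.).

88.3 Ω

R ∝ L/d², so R_B/R_A = (1 + 55.5/100) × (1 − 21.7/100)⁻²
= 1.555 × 1.631 = 2.536
R_B = 2.536 × 34.8 = 88.3 Ω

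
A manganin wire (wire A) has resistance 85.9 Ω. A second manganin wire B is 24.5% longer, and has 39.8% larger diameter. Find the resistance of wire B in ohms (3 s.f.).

54.7 Ω

R ∝ L/d², so R_B/R_A = (1 + 24.5/100) × (1 + 39.8/100)⁻²
= 1.245 × 0.5117 = 0.637
R_B = 0.637 × 85.9 = 54.7 Ω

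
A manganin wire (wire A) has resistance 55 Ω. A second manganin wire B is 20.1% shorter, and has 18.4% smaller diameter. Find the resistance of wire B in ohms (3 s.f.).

R ∝ L/d², so R_B/R_A = (1 − 20.1/100) × (1 − 18.4/100)⁻²
= 0.799 × 1.502 = 1.2
R_B = 1.2 × 55 = 66.0 Ω

66.0 Ω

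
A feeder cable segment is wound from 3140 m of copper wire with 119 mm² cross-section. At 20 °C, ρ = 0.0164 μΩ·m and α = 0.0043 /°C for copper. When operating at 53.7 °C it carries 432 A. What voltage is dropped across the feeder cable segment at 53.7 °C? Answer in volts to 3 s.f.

214 V

ρ = 0.0164 μΩ·m = 1.64×10^-8 Ω·m
A = 119 mm² = 1.190e-04 m²
R₍20₎ = ρL/A = (1.64×10^-8)(3140)/(1.190e-04) = 0.4327 Ω
R₍53.7₎ = R₍20₎(1 + αΔT) = 0.4327 × (1 + 0.0043×33.7) = 0.4954 Ω
V = IR = 432 × 0.4954 = 214 V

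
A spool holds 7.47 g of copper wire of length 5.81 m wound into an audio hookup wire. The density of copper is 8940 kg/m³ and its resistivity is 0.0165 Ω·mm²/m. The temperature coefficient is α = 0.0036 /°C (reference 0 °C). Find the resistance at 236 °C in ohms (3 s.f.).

1.23 Ω

ρ = 0.0165 Ω·mm²/m = 1.65×10^-8 Ω·m
A = m/(density·L) = 0.00747/(8940×5.81) = 1.4382e-07 m²
R = ρL/A = (1.65×10^-8)(5.81)/(1.4382e-07) = 0.6666 Ω
R(236 °C) = 0.6666 × (1 + 0.0036×236) = 1.23 Ω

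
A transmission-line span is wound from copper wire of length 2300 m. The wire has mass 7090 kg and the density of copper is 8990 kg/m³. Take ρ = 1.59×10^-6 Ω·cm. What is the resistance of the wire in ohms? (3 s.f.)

0.107 Ω

ρ = 1.59×10^-6 Ω·cm = 1.59×10^-8 Ω·m
A = m/(density·L) = 7090/(8990×2300) = 3.4289e-04 m²
R = ρL/A = (1.59×10^-8)(2300)/(3.4289e-04) = 0.107 Ω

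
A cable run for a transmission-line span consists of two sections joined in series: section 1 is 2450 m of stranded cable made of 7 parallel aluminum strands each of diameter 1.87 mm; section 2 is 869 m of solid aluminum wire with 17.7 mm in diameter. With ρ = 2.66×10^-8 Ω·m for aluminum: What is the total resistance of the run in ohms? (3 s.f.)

Section 1: A_strand = π(9.3500e-04)² = 2.746e-06 m²; R₁ = ρL/(N·A_s) = (2.66×10^-8)(2450)/(7×2.746e-06) = 3.39 Ω
Section 2: A = π(d/2)² = π(8.8500e-03 m)² = 2.461e-04 m²
R₂ = (2.66×10^-8)(869)/(2.461e-04) = 0.09394 Ω
R = R₁ + R₂ = 3.48 Ω

3.48 Ω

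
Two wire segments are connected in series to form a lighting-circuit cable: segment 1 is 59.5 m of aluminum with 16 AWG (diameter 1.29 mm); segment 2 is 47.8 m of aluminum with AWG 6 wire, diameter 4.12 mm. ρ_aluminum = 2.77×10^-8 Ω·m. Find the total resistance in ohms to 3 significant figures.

Segment 1: A = π(1.29/2 mm)² = π(6.4500e-04 m)² = 1.307e-06 m²
R₁ = ρL/A = (2.77×10^-8)(59.5)/(1.307e-06) = 1.261 Ω
Segment 2: A = π(4.12/2 mm)² = π(2.0600e-03 m)² = 1.333e-05 m²
R₂ = (2.77×10^-8)(47.8)/(1.333e-05) = 0.09932 Ω
R = R₁ + R₂ = 1.36 Ω

1.36 Ω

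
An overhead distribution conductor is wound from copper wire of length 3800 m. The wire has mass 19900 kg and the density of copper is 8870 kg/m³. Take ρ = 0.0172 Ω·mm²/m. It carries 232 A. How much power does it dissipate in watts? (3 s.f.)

5960 W

ρ = 0.0172 Ω·mm²/m = 1.72×10^-8 Ω·m
A = m/(density·L) = 19900/(8870×3800) = 5.9040e-04 m²
R = ρL/A = (1.72×10^-8)(3800)/(5.9040e-04) = 0.1107 Ω
P = I²R = (232)² × 0.1107 = 5960 W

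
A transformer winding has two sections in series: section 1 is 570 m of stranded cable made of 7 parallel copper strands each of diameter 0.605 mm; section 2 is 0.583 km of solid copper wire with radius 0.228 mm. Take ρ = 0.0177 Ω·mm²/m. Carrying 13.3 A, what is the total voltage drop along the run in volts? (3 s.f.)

907 V

ρ = 0.0177 Ω·mm²/m = 1.77×10^-8 Ω·m
Section 1: A_strand = π(3.0250e-04)² = 2.875e-07 m²; R₁ = ρL/(N·A_s) = (1.77×10^-8)(570)/(7×2.875e-07) = 5.014 Ω
Section 2: A = πr² = π(2.2800e-04 m)² = 1.633e-07 m²
R₂ = (1.77×10^-8)(583)/(1.633e-07) = 63.19 Ω
R = R₁ + R₂ = 68.2 Ω
V = IR = 13.3 × 68.2 = 907 V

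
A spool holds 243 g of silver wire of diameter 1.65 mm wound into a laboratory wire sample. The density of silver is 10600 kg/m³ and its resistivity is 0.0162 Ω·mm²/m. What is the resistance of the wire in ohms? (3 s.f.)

ρ = 0.0162 Ω·mm²/m = 1.62×10^-8 Ω·m
A = π(d/2)² = π(8.2500e-04 m)² = 2.1382e-06 m²
L = m/(density·A) = 0.243/(10600×2.1382e-06) = 10.72 m
R = ρL/A = (1.62×10^-8)(10.72)/(2.1382e-06) = 0.0812 Ω

0.0812 Ω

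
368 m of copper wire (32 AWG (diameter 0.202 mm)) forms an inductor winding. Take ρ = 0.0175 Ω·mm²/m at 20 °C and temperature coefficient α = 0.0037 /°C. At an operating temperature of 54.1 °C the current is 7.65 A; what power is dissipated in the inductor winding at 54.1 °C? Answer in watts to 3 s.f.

13200 W

ρ = 0.0175 Ω·mm²/m = 1.75×10^-8 Ω·m
A = π(0.202/2 mm)² = π(1.0100e-04 m)² = 3.205e-08 m²
R₍20₎ = ρL/A = (1.75×10^-8)(368)/(3.205e-08) = 201 Ω
R₍54.1₎ = R₍20₎(1 + αΔT) = 201 × (1 + 0.0037×34.1) = 226.3 Ω
P = I²R = (7.65)² × 226.3 = 13200 W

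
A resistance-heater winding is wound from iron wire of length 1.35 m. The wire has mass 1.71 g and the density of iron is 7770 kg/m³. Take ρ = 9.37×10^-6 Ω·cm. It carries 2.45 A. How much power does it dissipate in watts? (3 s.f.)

4.66 W

ρ = 9.37×10^-6 Ω·cm = 9.37×10^-8 Ω·m
A = m/(density·L) = 0.00171/(7770×1.35) = 1.6302e-07 m²
R = ρL/A = (9.37×10^-8)(1.35)/(1.6302e-07) = 0.7759 Ω
P = I²R = (2.45)² × 0.7759 = 4.66 W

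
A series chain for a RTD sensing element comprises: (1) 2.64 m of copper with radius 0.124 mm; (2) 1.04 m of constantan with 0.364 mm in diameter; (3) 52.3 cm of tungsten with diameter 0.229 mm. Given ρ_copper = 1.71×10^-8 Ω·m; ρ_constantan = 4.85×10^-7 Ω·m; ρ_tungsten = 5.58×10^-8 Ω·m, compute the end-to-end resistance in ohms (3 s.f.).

Seg 1: A = πr² = π(1.2400e-04 m)² = 4.831e-08 m²
R_1 = (1.71×10^-8)(2.64)/(4.831e-08) = 0.9346 Ω
Seg 2: A = π(d/2)² = π(1.8200e-04 m)² = 1.041e-07 m²
R_2 = (4.85×10^-7)(1.04)/(1.041e-07) = 4.847 Ω
Seg 3: A = π(d/2)² = π(1.1450e-04 m)² = 4.119e-08 m²
R_3 = (5.58×10^-8)(0.523)/(4.119e-08) = 0.7086 Ω
R_total = R_1 + R_2 + R_3 = 6.49 Ω

6.49 Ω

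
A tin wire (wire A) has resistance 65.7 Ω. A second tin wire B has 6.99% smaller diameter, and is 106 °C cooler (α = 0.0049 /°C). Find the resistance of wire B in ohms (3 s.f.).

R ∝ ρL/d² with ρ ∝ (1+αΔT), so R_B/R_A = (1 − 6.99/100)⁻² × (1 − 0.0049×106)
= 1.156 × 0.4806 = 0.5555
R_B = 0.5555 × 65.7 = 36.5 Ω

36.5 Ω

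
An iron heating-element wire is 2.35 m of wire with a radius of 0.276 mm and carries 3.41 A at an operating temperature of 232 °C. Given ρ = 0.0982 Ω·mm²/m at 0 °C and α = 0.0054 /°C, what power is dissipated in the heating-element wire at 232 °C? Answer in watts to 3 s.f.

ρ = 0.0982 Ω·mm²/m = 9.82×10^-8 Ω·m
A = πr² = π(2.7600e-04 m)² = 2.393e-07 m²
R₍0₎ = ρL/A = (9.82×10^-8)(2.35)/(2.393e-07) = 0.9643 Ω
R₍232₎ = R₍0₎(1 + αΔT) = 0.9643 × (1 + 0.0054×232) = 2.172 Ω
P = I²R = (3.41)² × 2.172 = 25.3 W

25.3 W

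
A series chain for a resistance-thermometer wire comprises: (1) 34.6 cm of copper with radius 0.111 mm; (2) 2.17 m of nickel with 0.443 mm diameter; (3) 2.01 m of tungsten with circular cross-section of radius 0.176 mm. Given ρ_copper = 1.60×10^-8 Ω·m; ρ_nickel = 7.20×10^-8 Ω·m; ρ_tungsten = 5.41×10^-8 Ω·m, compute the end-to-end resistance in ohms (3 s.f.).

Seg 1: A = πr² = π(1.1100e-04 m)² = 3.871e-08 m²
R_1 = (1.60×10^-8)(0.346)/(3.871e-08) = 0.143 Ω
Seg 2: A = π(d/2)² = π(2.2150e-04 m)² = 1.541e-07 m²
R_2 = (7.20×10^-8)(2.17)/(1.541e-07) = 1.014 Ω
Seg 3: A = πr² = π(1.7600e-04 m)² = 9.731e-08 m²
R_3 = (5.41×10^-8)(2.01)/(9.731e-08) = 1.117 Ω
R_total = R_1 + R_2 + R_3 = 2.27 Ω

2.27 Ω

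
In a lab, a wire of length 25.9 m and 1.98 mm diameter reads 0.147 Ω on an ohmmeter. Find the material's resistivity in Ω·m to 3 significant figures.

A = π(d/2)² = π(9.9000e-04 m)² = 3.079e-06 m²
ρ = RA/L = (0.147)(3.079e-06)/(25.9) = 1.75×10^-8 Ω·m

1.75×10^-8 Ω·m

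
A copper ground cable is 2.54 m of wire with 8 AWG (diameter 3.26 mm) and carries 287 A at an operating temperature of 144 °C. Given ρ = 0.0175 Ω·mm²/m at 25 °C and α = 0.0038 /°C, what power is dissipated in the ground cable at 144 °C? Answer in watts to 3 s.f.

637 W

ρ = 0.0175 Ω·mm²/m = 1.75×10^-8 Ω·m
A = π(3.26/2 mm)² = π(1.6300e-03 m)² = 8.347e-06 m²
R₍25₎ = ρL/A = (1.75×10^-8)(2.54)/(8.347e-06) = 0.005325 Ω
R₍144₎ = R₍25₎(1 + αΔT) = 0.005325 × (1 + 0.0038×119) = 0.007733 Ω
P = I²R = (287)² × 0.007733 = 637 W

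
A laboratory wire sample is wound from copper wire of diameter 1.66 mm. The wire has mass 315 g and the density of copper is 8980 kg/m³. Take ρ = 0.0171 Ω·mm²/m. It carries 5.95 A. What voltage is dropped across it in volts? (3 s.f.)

ρ = 0.0171 Ω·mm²/m = 1.71×10^-8 Ω·m
A = π(d/2)² = π(8.3000e-04 m)² = 2.1642e-06 m²
L = m/(density·A) = 0.315/(8980×2.1642e-06) = 16.21 m
R = ρL/A = (1.71×10^-8)(16.21)/(2.1642e-06) = 0.1281 Ω
V = IR = 5.95 × 0.1281 = 0.762 V

0.762 V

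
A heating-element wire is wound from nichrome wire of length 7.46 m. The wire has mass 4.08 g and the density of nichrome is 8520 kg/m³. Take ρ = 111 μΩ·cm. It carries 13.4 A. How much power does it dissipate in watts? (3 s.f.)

ρ = 111 μΩ·cm = 1.11×10^-6 Ω·m
A = m/(density·L) = 0.00408/(8520×7.46) = 6.4192e-08 m²
R = ρL/A = (1.11×10^-6)(7.46)/(6.4192e-08) = 129 Ω
P = I²R = (13.4)² × 129 = 23200 W

23200 W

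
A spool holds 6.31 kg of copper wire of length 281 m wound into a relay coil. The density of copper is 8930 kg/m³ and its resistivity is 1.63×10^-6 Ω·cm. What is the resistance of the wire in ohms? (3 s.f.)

1.82 Ω

ρ = 1.63×10^-6 Ω·cm = 1.63×10^-8 Ω·m
A = m/(density·L) = 6.31/(8930×281) = 2.5146e-06 m²
R = ρL/A = (1.63×10^-8)(281)/(2.5146e-06) = 1.82 Ω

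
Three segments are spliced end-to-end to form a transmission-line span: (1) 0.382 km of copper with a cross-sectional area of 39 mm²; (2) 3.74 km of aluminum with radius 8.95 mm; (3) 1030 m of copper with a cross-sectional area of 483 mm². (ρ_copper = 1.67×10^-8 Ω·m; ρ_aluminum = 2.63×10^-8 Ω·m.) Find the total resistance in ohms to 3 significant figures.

Seg 1: A = 39 mm² = 3.900e-05 m²
R_1 = (1.67×10^-8)(382)/(3.900e-05) = 0.1636 Ω
Seg 2: A = πr² = π(8.9500e-03 m)² = 2.516e-04 m²
R_2 = (2.63×10^-8)(3740)/(2.516e-04) = 0.3909 Ω
Seg 3: A = 483 mm² = 4.830e-04 m²
R_3 = (1.67×10^-8)(1030)/(4.830e-04) = 0.03561 Ω
R_total = R_1 + R_2 + R_3 = 0.590 Ω

0.590 Ω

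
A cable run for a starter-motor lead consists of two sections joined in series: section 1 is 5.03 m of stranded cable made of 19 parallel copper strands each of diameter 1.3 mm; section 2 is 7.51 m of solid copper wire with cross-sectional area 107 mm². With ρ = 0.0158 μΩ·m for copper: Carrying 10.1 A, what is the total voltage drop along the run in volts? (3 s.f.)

0.0430 V

ρ = 0.0158 μΩ·m = 1.58×10^-8 Ω·m
Section 1: A_strand = π(6.5000e-04)² = 1.327e-06 m²; R₁ = ρL/(N·A_s) = (1.58×10^-8)(5.03)/(19×1.327e-06) = 0.003151 Ω
Section 2: A = 107 mm² = 1.070e-04 m²
R₂ = (1.58×10^-8)(7.51)/(1.070e-04) = 0.001109 Ω
R = R₁ + R₂ = 0.00426 Ω
V = IR = 10.1 × 0.00426 = 0.0430 V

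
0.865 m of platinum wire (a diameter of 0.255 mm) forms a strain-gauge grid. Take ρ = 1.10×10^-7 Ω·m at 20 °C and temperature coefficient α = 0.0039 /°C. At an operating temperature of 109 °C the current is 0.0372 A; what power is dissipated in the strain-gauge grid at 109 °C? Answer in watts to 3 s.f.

0.00347 W

A = π(d/2)² = π(1.2750e-04 m)² = 5.107e-08 m²
R₍20₎ = ρL/A = (1.10×10^-7)(0.865)/(5.107e-08) = 1.863 Ω
R₍109₎ = R₍20₎(1 + αΔT) = 1.863 × (1 + 0.0039×89) = 2.51 Ω
P = I²R = (0.0372)² × 2.51 = 0.00347 W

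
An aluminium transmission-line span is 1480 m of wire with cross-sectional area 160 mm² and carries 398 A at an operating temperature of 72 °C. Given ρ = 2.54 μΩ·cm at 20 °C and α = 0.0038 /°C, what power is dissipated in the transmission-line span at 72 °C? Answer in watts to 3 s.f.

ρ = 2.54 μΩ·cm = 2.54×10^-8 Ω·m
A = 160 mm² = 1.600e-04 m²
R₍20₎ = ρL/A = (2.54×10^-8)(1480)/(1.600e-04) = 0.235 Ω
R₍72₎ = R₍20₎(1 + αΔT) = 0.235 × (1 + 0.0038×52) = 0.2814 Ω
P = I²R = (398)² × 0.2814 = 44600 W

44600 W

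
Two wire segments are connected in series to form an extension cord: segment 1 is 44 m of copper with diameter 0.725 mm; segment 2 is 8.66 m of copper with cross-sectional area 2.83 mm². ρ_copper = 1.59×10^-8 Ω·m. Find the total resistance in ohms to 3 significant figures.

1.74 Ω

Segment 1: A = π(d/2)² = π(3.6250e-04 m)² = 4.128e-07 m²
R₁ = ρL/A = (1.59×10^-8)(44)/(4.128e-07) = 1.695 Ω
Segment 2: A = 2.83 mm² = 2.830e-06 m²
R₂ = (1.59×10^-8)(8.66)/(2.830e-06) = 0.04866 Ω
R = R₁ + R₂ = 1.74 Ω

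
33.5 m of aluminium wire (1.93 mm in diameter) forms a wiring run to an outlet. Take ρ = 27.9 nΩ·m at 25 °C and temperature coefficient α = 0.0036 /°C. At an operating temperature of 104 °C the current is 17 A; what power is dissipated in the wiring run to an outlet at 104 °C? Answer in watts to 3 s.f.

119 W

ρ = 27.9 nΩ·m = 2.79×10^-8 Ω·m
A = π(d/2)² = π(9.6500e-04 m)² = 2.926e-06 m²
R₍25₎ = ρL/A = (2.79×10^-8)(33.5)/(2.926e-06) = 0.3195 Ω
R₍104₎ = R₍25₎(1 + αΔT) = 0.3195 × (1 + 0.0036×79) = 0.4103 Ω
P = I²R = (17)² × 0.4103 = 119 W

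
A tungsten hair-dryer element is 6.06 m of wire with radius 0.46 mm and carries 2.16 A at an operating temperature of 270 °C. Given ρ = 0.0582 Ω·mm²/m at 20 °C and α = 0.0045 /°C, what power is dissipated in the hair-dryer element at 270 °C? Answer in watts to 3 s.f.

5.26 W

ρ = 0.0582 Ω·mm²/m = 5.82×10^-8 Ω·m
A = πr² = π(4.6000e-04 m)² = 6.648e-07 m²
R₍20₎ = ρL/A = (5.82×10^-8)(6.06)/(6.648e-07) = 0.5306 Ω
R₍270₎ = R₍20₎(1 + αΔT) = 0.5306 × (1 + 0.0045×250) = 1.127 Ω
P = I²R = (2.16)² × 1.127 = 5.26 W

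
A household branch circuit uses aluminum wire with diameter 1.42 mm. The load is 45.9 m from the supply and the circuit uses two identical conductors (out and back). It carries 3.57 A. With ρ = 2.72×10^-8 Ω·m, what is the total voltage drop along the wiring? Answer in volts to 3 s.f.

5.63 V

A = π(d/2)² = π(7.1000e-04 m)² = 1.584e-06 m²
Total conductor length (both ways) L = 2 × 45.9 = 91.8 m
R = ρL/A = (2.72×10^-8)(91.8)/(1.584e-06) = 1.577 Ω
V = IR = 3.57 × 1.577 = 5.63 V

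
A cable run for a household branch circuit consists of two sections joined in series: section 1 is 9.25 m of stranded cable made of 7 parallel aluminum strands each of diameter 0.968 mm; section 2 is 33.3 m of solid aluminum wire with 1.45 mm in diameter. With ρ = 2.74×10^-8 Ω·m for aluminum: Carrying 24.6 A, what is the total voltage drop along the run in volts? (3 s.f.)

14.8 V

Section 1: A_strand = π(4.8400e-04)² = 7.359e-07 m²; R₁ = ρL/(N·A_s) = (2.74×10^-8)(9.25)/(7×7.359e-07) = 0.0492 Ω
Section 2: A = π(d/2)² = π(7.2500e-04 m)² = 1.651e-06 m²
R₂ = (2.74×10^-8)(33.3)/(1.651e-06) = 0.5525 Ω
R = R₁ + R₂ = 0.6017 Ω
V = IR = 24.6 × 0.6017 = 14.8 V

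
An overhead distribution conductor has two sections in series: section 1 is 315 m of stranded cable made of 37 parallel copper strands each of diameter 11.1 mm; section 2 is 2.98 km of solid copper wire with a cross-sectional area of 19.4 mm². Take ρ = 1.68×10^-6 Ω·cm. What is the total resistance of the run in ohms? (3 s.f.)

ρ = 1.68×10^-6 Ω·cm = 1.68×10^-8 Ω·m
Section 1: A_strand = π(5.5500e-03)² = 9.677e-05 m²; R₁ = ρL/(N·A_s) = (1.68×10^-8)(315)/(37×9.677e-05) = 0.001478 Ω
Section 2: A = 19.4 mm² = 1.940e-05 m²
R₂ = (1.68×10^-8)(2980)/(1.940e-05) = 2.581 Ω
R = R₁ + R₂ = 2.58 Ω

2.58 Ω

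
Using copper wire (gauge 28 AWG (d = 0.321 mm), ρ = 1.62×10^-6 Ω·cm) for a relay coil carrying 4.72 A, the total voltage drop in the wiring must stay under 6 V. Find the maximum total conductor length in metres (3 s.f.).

ρ = 1.62×10^-6 Ω·cm = 1.62×10^-8 Ω·m
A = π(0.321/2 mm)² = π(1.6050e-04 m)² = 8.093e-08 m²
L_max = V_max·A/(1·ρI) = (6)(8.093e-08)/(1.62×10^-8×4.72) = 6.35 m

6.35 m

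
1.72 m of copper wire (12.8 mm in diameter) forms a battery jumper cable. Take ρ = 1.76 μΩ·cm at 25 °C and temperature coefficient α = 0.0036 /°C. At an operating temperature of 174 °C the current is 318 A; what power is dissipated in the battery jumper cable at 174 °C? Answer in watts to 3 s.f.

ρ = 1.76 μΩ·cm = 1.76×10^-8 Ω·m
A = π(d/2)² = π(6.4000e-03 m)² = 1.287e-04 m²
R₍25₎ = ρL/A = (1.76×10^-8)(1.72)/(1.287e-04) = 2.353×10^-4 Ω
R₍174₎ = R₍25₎(1 + αΔT) = 2.353×10^-4 × (1 + 0.0036×149) = 3.614×10^-4 Ω
P = I²R = (318)² × 3.614×10^-4 = 36.6 W

36.6 W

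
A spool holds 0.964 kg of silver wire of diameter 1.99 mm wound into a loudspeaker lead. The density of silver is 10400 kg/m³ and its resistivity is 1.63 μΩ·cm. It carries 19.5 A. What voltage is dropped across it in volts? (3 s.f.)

ρ = 1.63 μΩ·cm = 1.63×10^-8 Ω·m
A = π(d/2)² = π(9.9500e-04 m)² = 3.1103e-06 m²
L = m/(density·A) = 0.964/(10400×3.1103e-06) = 29.8 m
R = ρL/A = (1.63×10^-8)(29.8)/(3.1103e-06) = 0.1562 Ω
V = IR = 19.5 × 0.1562 = 3.05 V

3.05 V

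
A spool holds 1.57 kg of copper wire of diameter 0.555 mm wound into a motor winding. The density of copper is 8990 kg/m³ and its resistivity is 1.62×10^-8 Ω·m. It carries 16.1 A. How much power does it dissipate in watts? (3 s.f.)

12500 W

A = π(d/2)² = π(2.7750e-04 m)² = 2.4192e-07 m²
L = m/(density·A) = 1.57/(8990×2.4192e-07) = 721.9 m
R = ρL/A = (1.62×10^-8)(721.9)/(2.4192e-07) = 48.34 Ω
P = I²R = (16.1)² × 48.34 = 12500 W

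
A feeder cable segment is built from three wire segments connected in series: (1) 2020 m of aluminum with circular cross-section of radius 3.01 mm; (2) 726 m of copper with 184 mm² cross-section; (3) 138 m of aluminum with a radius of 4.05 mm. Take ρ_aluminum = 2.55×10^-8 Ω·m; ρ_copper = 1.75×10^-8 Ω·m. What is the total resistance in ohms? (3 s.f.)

Seg 1: A = πr² = π(3.0100e-03 m)² = 2.846e-05 m²
R_1 = (2.55×10^-8)(2020)/(2.846e-05) = 1.81 Ω
Seg 2: A = 184 mm² = 1.840e-04 m²
R_2 = (1.75×10^-8)(726)/(1.840e-04) = 0.06905 Ω
Seg 3: A = πr² = π(4.0500e-03 m)² = 5.153e-05 m²
R_3 = (2.55×10^-8)(138)/(5.153e-05) = 0.06829 Ω
R_total = R_1 + R_2 + R_3 = 1.95 Ω

1.95 Ω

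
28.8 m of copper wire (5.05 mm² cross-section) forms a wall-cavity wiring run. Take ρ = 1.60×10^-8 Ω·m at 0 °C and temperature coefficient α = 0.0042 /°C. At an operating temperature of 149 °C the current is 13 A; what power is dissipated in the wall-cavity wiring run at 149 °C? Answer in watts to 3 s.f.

A = 5.05 mm² = 5.050e-06 m²
R₍0₎ = ρL/A = (1.60×10^-8)(28.8)/(5.050e-06) = 0.09125 Ω
R₍149₎ = R₍0₎(1 + αΔT) = 0.09125 × (1 + 0.0042×149) = 0.1484 Ω
P = I²R = (13)² × 0.1484 = 25.1 W

25.1 W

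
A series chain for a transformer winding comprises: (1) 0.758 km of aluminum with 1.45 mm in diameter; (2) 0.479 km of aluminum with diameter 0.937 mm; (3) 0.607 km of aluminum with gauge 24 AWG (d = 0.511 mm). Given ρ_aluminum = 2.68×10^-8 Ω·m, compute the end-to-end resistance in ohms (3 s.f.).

110 Ω

Seg 1: A = π(d/2)² = π(7.2500e-04 m)² = 1.651e-06 m²
R_1 = (2.68×10^-8)(758)/(1.651e-06) = 12.3 Ω
Seg 2: A = π(d/2)² = π(4.6850e-04 m)² = 6.896e-07 m²
R_2 = (2.68×10^-8)(479)/(6.896e-07) = 18.62 Ω
Seg 3: A = π(0.511/2 mm)² = π(2.5550e-04 m)² = 2.051e-07 m²
R_3 = (2.68×10^-8)(607)/(2.051e-07) = 79.32 Ω
R_total = R_1 + R_2 + R_3 = 110 Ω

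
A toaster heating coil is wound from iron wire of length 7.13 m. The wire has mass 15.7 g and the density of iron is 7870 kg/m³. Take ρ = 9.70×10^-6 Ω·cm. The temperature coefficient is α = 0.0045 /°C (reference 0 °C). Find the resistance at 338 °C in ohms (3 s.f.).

ρ = 9.70×10^-6 Ω·cm = 9.70×10^-8 Ω·m
A = m/(density·L) = 0.0157/(7870×7.13) = 2.7979e-07 m²
R = ρL/A = (9.70×10^-8)(7.13)/(2.7979e-07) = 2.472 Ω
R(338 °C) = 2.472 × (1 + 0.0045×338) = 6.23 Ω

6.23 Ω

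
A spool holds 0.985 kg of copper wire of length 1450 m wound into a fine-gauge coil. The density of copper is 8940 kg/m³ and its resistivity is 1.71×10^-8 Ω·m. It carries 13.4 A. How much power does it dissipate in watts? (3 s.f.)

A = m/(density·L) = 0.985/(8940×1450) = 7.5985e-08 m²
R = ρL/A = (1.71×10^-8)(1450)/(7.5985e-08) = 326.3 Ω
P = I²R = (13.4)² × 326.3 = 58600 W

58600 W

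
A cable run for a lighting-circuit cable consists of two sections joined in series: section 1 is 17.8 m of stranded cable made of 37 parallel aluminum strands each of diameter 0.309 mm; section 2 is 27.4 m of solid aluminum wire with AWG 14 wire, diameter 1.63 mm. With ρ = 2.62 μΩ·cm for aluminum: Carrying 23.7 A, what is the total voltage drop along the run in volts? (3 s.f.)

ρ = 2.62 μΩ·cm = 2.62×10^-8 Ω·m
Section 1: A_strand = π(1.5450e-04)² = 7.499e-08 m²; R₁ = ρL/(N·A_s) = (2.62×10^-8)(17.8)/(37×7.499e-08) = 0.1681 Ω
Section 2: A = π(1.63/2 mm)² = π(8.1500e-04 m)² = 2.087e-06 m²
R₂ = (2.62×10^-8)(27.4)/(2.087e-06) = 0.344 Ω
R = R₁ + R₂ = 0.5121 Ω
V = IR = 23.7 × 0.5121 = 12.1 V

12.1 V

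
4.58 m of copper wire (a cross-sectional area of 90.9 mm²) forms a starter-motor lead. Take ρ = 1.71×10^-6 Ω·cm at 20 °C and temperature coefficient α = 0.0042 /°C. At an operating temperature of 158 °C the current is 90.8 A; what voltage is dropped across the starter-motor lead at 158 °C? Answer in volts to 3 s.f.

0.124 V

ρ = 1.71×10^-6 Ω·cm = 1.71×10^-8 Ω·m
A = 90.9 mm² = 9.090e-05 m²
R₍20₎ = ρL/A = (1.71×10^-8)(4.58)/(9.090e-05) = 8.616×10^-4 Ω
R₍158₎ = R₍20₎(1 + αΔT) = 8.616×10^-4 × (1 + 0.0042×138) = 0.001361 Ω
V = IR = 90.8 × 0.001361 = 0.124 V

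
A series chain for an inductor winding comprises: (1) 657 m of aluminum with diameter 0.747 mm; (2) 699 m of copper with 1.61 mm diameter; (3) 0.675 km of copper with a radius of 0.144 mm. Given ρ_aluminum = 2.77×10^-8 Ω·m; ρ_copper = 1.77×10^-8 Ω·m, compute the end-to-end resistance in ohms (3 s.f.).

231 Ω

Seg 1: A = π(d/2)² = π(3.7350e-04 m)² = 4.383e-07 m²
R_1 = (2.77×10^-8)(657)/(4.383e-07) = 41.53 Ω
Seg 2: A = π(d/2)² = π(8.0500e-04 m)² = 2.036e-06 m²
R_2 = (1.77×10^-8)(699)/(2.036e-06) = 6.077 Ω
Seg 3: A = πr² = π(1.4400e-04 m)² = 6.514e-08 m²
R_3 = (1.77×10^-8)(675)/(6.514e-08) = 183.4 Ω
R_total = R_1 + R_2 + R_3 = 231 Ω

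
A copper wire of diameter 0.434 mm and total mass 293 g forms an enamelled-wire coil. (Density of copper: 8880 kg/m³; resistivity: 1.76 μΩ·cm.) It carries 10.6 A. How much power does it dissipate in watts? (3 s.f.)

2980 W

ρ = 1.76 μΩ·cm = 1.76×10^-8 Ω·m
A = π(d/2)² = π(2.1700e-04 m)² = 1.4793e-07 m²
L = m/(density·A) = 0.293/(8880×1.4793e-07) = 223 m
R = ρL/A = (1.76×10^-8)(223)/(1.4793e-07) = 26.54 Ω
P = I²R = (10.6)² × 26.54 = 2980 W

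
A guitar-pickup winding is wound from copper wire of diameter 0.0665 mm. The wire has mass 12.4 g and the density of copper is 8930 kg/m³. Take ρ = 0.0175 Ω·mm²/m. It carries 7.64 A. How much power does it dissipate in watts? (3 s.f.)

1.18×10^5 W

ρ = 0.0175 Ω·mm²/m = 1.75×10^-8 Ω·m
A = π(d/2)² = π(3.3250e-05 m)² = 3.4732e-09 m²
L = m/(density·A) = 0.0124/(8930×3.4732e-09) = 399.8 m
R = ρL/A = (1.75×10^-8)(399.8)/(3.4732e-09) = 2014 Ω
P = I²R = (7.64)² × 2014 = 1.18×10^5 W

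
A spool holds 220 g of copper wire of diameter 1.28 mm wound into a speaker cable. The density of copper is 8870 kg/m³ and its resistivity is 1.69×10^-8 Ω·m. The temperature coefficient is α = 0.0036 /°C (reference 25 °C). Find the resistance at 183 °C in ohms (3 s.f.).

0.397 Ω

A = π(d/2)² = π(6.4000e-04 m)² = 1.2868e-06 m²
L = m/(density·A) = 0.22/(8870×1.2868e-06) = 19.27 m
R = ρL/A = (1.69×10^-8)(19.27)/(1.2868e-06) = 0.2531 Ω
R(183 °C) = 0.2531 × (1 + 0.0036×158) = 0.397 Ω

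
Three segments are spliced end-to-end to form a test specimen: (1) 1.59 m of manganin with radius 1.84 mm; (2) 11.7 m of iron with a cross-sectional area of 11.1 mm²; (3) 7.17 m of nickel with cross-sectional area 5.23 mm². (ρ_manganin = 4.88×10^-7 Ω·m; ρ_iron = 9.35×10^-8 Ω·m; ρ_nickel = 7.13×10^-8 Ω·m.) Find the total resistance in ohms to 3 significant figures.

0.269 Ω

Seg 1: A = πr² = π(1.8400e-03 m)² = 1.064e-05 m²
R_1 = (4.88×10^-7)(1.59)/(1.064e-05) = 0.07295 Ω
Seg 2: A = 11.1 mm² = 1.110e-05 m²
R_2 = (9.35×10^-8)(11.7)/(1.110e-05) = 0.09855 Ω
Seg 3: A = 5.23 mm² = 5.230e-06 m²
R_3 = (7.13×10^-8)(7.17)/(5.230e-06) = 0.09775 Ω
R_total = R_1 + R_2 + R_3 = 0.269 Ω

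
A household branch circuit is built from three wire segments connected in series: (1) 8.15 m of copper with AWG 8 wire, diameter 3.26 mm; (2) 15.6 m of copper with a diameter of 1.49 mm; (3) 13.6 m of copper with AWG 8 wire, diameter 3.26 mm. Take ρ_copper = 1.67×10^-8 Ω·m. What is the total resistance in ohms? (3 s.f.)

Seg 1: A = π(3.26/2 mm)² = π(1.6300e-03 m)² = 8.347e-06 m²
R_1 = (1.67×10^-8)(8.15)/(8.347e-06) = 0.01631 Ω
Seg 2: A = π(d/2)² = π(7.4500e-04 m)² = 1.744e-06 m²
R_2 = (1.67×10^-8)(15.6)/(1.744e-06) = 0.1494 Ω
Seg 3: A = π(3.26/2 mm)² = π(1.6300e-03 m)² = 8.347e-06 m²
R_3 = (1.67×10^-8)(13.6)/(8.347e-06) = 0.02721 Ω
R_total = R_1 + R_2 + R_3 = 0.193 Ω

0.193 Ω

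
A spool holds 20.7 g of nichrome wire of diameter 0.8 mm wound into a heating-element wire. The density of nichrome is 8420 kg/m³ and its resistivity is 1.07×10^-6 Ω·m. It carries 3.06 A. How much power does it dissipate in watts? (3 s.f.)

97.5 W

A = π(d/2)² = π(4.0000e-04 m)² = 5.0265e-07 m²
L = m/(density·A) = 0.0207/(8420×5.0265e-07) = 4.891 m
R = ρL/A = (1.07×10^-6)(4.891)/(5.0265e-07) = 10.41 Ω
P = I²R = (3.06)² × 10.41 = 97.5 W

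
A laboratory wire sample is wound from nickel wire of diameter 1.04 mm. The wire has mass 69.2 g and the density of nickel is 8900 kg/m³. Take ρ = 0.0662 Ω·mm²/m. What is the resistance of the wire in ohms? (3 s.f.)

0.713 Ω

ρ = 0.0662 Ω·mm²/m = 6.62×10^-8 Ω·m
A = π(d/2)² = π(5.2000e-04 m)² = 8.4949e-07 m²
L = m/(density·A) = 0.0692/(8900×8.4949e-07) = 9.153 m
R = ρL/A = (6.62×10^-8)(9.153)/(8.4949e-07) = 0.713 Ω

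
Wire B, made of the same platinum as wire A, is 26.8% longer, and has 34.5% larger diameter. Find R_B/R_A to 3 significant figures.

0.701

R ∝ L/d², so R_B/R_A = (1 + 26.8/100) × (1 + 34.5/100)⁻²
= 1.268 × 0.5528 = 0.701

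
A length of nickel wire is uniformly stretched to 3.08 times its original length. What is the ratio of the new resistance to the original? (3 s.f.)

9.49

Volume constant ⇒ A' = A/k with k = 3.08. R' = ρ(kL)/(A/k) = k²R.
Factor = 9.49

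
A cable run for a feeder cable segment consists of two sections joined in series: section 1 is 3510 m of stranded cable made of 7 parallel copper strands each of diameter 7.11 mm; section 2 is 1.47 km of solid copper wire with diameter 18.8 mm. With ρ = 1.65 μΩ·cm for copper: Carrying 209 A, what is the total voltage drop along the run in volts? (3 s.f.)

ρ = 1.65 μΩ·cm = 1.65×10^-8 Ω·m
Section 1: A_strand = π(3.5550e-03)² = 3.970e-05 m²; R₁ = ρL/(N·A_s) = (1.65×10^-8)(3510)/(7×3.970e-05) = 0.2084 Ω
Section 2: A = π(d/2)² = π(9.4000e-03 m)² = 2.776e-04 m²
R₂ = (1.65×10^-8)(1470)/(2.776e-04) = 0.08738 Ω
R = R₁ + R₂ = 0.2958 Ω
V = IR = 209 × 0.2958 = 61.8 V

61.8 V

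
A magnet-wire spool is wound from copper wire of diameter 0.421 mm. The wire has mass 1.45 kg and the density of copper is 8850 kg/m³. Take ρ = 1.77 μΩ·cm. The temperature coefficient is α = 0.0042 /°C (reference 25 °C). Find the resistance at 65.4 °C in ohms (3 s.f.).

175 Ω

ρ = 1.77 μΩ·cm = 1.77×10^-8 Ω·m
A = π(d/2)² = π(2.1050e-04 m)² = 1.3920e-07 m²
L = m/(density·A) = 1.45/(8850×1.3920e-07) = 1177 m
R = ρL/A = (1.77×10^-8)(1177)/(1.3920e-07) = 149.7 Ω
R(65.4 °C) = 149.7 × (1 + 0.0042×40.4) = 175 Ω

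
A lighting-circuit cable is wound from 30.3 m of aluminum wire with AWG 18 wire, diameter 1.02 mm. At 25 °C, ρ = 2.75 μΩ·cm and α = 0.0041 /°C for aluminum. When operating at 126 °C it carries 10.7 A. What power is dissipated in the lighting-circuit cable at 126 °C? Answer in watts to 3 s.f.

165 W

ρ = 2.75 μΩ·cm = 2.75×10^-8 Ω·m
A = π(1.02/2 mm)² = π(5.1000e-04 m)² = 8.171e-07 m²
R₍25₎ = ρL/A = (2.75×10^-8)(30.3)/(8.171e-07) = 1.02 Ω
R₍126₎ = R₍25₎(1 + αΔT) = 1.02 × (1 + 0.0041×101) = 1.442 Ω
P = I²R = (10.7)² × 1.442 = 165 W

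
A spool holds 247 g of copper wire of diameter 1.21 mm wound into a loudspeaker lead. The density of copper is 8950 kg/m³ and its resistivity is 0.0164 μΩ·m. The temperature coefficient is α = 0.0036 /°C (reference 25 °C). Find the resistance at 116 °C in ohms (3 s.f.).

ρ = 0.0164 μΩ·m = 1.64×10^-8 Ω·m
A = π(d/2)² = π(6.0500e-04 m)² = 1.1499e-06 m²
L = m/(density·A) = 0.247/(8950×1.1499e-06) = 24 m
R = ρL/A = (1.64×10^-8)(24)/(1.1499e-06) = 0.3423 Ω
R(116 °C) = 0.3423 × (1 + 0.0036×91) = 0.454 Ω

0.454 Ω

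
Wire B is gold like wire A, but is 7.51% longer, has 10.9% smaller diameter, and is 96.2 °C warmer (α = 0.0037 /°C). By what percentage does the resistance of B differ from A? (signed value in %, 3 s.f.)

83.6%

R ∝ ρL/d² with ρ ∝ (1+αΔT), so R_B/R_A = (1 + 7.51/100) × (1 − 10.9/100)⁻² × (1 + 0.0037×96.2)
= 1.075 × 1.26 × 1.356 = 1.836
(R_B − R_A)/R_A = 1.836 − 1 = 83.6%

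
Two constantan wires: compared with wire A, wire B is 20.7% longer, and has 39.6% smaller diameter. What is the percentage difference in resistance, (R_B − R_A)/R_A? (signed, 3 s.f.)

231%

R ∝ L/d², so R_B/R_A = (1 + 20.7/100) × (1 − 39.6/100)⁻²
= 1.207 × 2.741 = 3.308
(R_B − R_A)/R_A = 3.308 − 1 = 231%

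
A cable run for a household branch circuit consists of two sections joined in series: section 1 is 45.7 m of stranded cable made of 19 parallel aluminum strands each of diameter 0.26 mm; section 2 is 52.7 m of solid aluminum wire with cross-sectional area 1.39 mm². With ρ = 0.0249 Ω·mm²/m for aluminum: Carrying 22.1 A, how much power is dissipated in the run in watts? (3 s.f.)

1010 W

ρ = 0.0249 Ω·mm²/m = 2.49×10^-8 Ω·m
Section 1: A_strand = π(1.3000e-04)² = 5.309e-08 m²; R₁ = ρL/(N·A_s) = (2.49×10^-8)(45.7)/(19×5.309e-08) = 1.128 Ω
Section 2: A = 1.39 mm² = 1.390e-06 m²
R₂ = (2.49×10^-8)(52.7)/(1.390e-06) = 0.9441 Ω
R = R₁ + R₂ = 2.072 Ω
P = I²R = (22.1)² × 2.072 = 1010 W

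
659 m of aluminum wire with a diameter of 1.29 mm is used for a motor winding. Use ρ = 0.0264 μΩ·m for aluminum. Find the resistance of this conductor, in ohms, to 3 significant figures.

ρ = 0.0264 μΩ·m = 2.64×10^-8 Ω·m
A = π(d/2)² = π(6.4500e-04 m)² = 1.307e-06 m²
R = ρL/A = (2.64×10^-8)(659 m)/(1.307e-06 m²) = 13.3 Ω

13.3 Ω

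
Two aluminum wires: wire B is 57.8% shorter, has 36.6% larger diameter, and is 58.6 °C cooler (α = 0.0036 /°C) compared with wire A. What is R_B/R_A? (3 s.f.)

R ∝ ρL/d² with ρ ∝ (1+αΔT), so R_B/R_A = (1 − 57.8/100) × (1 + 36.6/100)⁻² × (1 − 0.0036×58.6)
= 0.422 × 0.5359 × 0.789 = 0.178

0.178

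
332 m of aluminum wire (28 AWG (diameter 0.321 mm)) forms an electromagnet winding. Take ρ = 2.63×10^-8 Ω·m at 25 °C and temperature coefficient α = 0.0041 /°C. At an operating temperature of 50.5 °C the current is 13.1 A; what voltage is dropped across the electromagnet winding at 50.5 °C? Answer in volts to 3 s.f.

1560 V

A = π(0.321/2 mm)² = π(1.6050e-04 m)² = 8.093e-08 m²
R₍25₎ = ρL/A = (2.63×10^-8)(332)/(8.093e-08) = 107.9 Ω
R₍50.5₎ = R₍25₎(1 + αΔT) = 107.9 × (1 + 0.0041×25.5) = 119.2 Ω
V = IR = 13.1 × 119.2 = 1560 V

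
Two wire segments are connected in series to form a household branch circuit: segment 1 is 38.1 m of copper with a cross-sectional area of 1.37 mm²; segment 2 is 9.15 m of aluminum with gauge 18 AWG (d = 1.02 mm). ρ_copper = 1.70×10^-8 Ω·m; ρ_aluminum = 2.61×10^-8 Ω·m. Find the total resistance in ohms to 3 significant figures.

Segment 1: A = 1.37 mm² = 1.370e-06 m²
R₁ = ρL/A = (1.70×10^-8)(38.1)/(1.370e-06) = 0.4728 Ω
Segment 2: A = π(1.02/2 mm)² = π(5.1000e-04 m)² = 8.171e-07 m²
R₂ = (2.61×10^-8)(9.15)/(8.171e-07) = 0.2923 Ω
R = R₁ + R₂ = 0.765 Ω

0.765 Ω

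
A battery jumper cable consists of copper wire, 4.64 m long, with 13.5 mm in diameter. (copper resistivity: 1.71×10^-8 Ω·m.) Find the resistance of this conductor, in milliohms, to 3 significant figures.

0.554 mΩ

A = π(d/2)² = π(6.7500e-03 m)² = 1.431e-04 m²
R = ρL/A = (1.71×10^-8)(4.64 m)/(1.431e-04 m²) = 0.554 mΩ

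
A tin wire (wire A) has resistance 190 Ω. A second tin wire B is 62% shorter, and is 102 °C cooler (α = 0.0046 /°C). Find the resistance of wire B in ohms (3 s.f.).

R ∝ ρL/d² with ρ ∝ (1+αΔT), so R_B/R_A = (1 − 62/100) × (1 − 0.0046×102)
= 0.38 × 0.5308 = 0.2017
R_B = 0.2017 × 190 = 38.3 Ω

38.3 Ω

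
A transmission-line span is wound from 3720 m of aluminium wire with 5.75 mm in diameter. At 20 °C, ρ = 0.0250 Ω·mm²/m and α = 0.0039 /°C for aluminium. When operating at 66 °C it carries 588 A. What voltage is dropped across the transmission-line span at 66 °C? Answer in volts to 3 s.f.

2480 V

ρ = 0.0250 Ω·mm²/m = 2.50×10^-8 Ω·m
A = π(d/2)² = π(2.8750e-03 m)² = 2.597e-05 m²
R₍20₎ = ρL/A = (2.50×10^-8)(3720)/(2.597e-05) = 3.581 Ω
R₍66₎ = R₍20₎(1 + αΔT) = 3.581 × (1 + 0.0039×46) = 4.224 Ω
V = IR = 588 × 4.224 = 2480 V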